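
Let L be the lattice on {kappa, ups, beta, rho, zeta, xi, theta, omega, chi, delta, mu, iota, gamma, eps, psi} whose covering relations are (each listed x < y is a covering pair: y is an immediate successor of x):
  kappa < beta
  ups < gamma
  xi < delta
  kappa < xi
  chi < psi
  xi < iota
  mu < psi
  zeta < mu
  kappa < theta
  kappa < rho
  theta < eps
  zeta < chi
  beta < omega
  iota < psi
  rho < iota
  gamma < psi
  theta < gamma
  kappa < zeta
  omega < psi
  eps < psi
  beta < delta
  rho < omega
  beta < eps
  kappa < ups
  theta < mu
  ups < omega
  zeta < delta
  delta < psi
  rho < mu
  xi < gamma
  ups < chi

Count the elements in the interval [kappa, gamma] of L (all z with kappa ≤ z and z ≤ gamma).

The interval [kappa, gamma] = {gamma, kappa, theta, ups, xi}, which has 5 elements.

5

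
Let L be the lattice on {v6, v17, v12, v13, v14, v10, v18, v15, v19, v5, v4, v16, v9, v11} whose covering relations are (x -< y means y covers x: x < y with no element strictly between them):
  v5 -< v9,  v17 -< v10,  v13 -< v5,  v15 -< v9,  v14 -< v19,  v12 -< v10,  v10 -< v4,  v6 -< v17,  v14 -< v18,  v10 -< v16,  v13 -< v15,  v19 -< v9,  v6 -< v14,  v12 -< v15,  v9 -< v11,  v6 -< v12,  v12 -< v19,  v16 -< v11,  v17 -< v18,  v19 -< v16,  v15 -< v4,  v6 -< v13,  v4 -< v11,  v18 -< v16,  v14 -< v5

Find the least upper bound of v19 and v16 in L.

Common upper bounds of {v19, v16}: v11, v16.
The least among these is v16.

v16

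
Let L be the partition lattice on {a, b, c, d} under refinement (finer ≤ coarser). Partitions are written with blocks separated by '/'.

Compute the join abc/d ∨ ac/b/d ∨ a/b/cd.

abcd

The join of abc/d, ac/b/d, a/b/cd merges any blocks that overlap across the partitions, giving abcd.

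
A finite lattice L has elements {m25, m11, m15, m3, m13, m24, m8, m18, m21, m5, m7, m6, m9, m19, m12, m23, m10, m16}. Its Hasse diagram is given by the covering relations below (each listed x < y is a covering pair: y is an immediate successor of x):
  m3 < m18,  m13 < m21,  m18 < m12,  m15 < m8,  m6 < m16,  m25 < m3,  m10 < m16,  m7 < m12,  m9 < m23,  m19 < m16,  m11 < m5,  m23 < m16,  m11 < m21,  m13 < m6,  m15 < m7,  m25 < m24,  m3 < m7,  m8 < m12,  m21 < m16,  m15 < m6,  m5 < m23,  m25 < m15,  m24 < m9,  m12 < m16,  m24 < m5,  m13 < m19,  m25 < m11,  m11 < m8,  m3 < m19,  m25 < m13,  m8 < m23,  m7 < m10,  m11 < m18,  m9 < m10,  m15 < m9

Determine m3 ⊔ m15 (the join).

m7

Common upper bounds of {m3, m15}: m10, m12, m16, m7.
The least among these is m7.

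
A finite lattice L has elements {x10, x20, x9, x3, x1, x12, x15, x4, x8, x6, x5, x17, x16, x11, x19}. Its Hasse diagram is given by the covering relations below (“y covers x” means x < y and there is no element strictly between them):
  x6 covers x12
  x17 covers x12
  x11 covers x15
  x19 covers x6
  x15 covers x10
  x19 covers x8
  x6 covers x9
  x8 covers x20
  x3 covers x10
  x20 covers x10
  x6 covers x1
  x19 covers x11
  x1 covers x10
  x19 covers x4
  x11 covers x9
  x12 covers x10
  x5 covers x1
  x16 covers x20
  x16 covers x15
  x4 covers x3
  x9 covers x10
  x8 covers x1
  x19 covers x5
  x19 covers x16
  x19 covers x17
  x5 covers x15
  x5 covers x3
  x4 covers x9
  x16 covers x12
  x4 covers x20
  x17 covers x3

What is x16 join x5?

x19

Common upper bounds of {x16, x5}: x19.
The least among these is x19.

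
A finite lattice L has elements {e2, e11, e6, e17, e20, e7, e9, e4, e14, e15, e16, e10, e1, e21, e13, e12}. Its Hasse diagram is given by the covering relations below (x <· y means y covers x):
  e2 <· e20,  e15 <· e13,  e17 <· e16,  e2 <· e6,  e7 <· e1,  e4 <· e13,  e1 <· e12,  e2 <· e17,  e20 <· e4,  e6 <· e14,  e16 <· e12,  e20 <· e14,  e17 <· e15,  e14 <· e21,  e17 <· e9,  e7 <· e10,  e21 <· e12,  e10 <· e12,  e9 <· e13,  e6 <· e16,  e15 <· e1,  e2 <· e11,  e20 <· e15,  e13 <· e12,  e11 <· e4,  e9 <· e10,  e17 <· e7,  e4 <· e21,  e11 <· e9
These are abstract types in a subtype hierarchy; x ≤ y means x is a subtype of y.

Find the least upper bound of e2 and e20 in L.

Common upper bounds of {e2, e20}: e1, e12, e13, e14, e15, e20, e21, e4.
The least among these is e20.

e20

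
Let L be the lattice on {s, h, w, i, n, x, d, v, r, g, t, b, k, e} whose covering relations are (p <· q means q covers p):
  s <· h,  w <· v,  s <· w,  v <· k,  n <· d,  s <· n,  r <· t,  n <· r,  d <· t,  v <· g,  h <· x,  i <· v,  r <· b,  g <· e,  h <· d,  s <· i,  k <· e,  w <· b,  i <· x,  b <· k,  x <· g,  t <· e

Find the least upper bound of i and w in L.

Common upper bounds of {i, w}: e, g, k, v.
The least among these is v.

v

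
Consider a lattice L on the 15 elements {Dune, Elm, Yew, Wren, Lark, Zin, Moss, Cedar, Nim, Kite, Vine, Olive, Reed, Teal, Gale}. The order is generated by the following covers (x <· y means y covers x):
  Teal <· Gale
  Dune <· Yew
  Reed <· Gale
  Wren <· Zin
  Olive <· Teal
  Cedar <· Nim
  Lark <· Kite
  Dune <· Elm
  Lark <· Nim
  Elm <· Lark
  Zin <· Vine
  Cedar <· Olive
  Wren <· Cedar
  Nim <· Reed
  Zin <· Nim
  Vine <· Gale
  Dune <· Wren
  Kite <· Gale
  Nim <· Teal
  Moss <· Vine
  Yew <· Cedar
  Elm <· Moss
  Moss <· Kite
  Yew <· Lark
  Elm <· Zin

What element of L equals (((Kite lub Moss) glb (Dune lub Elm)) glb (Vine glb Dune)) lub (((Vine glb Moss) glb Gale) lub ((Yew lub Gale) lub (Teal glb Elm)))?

Gale

Kite ∨ Moss = Kite
Dune ∨ Elm = Elm
Kite ∧ Elm = Elm
Vine ∧ Dune = Dune
Elm ∧ Dune = Dune
Vine ∧ Moss = Moss
Moss ∧ Gale = Moss
Yew ∨ Gale = Gale
Teal ∧ Elm = Elm
Gale ∨ Elm = Gale
Moss ∨ Gale = Gale
Dune ∨ Gale = Gale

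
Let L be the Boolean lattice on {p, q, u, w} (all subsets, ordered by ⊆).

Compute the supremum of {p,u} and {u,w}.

{p,u,w}

Common upper bounds of {{p,u}, {u,w}}: {p,q,u,w}, {p,u,w}.
The least among these is {p,u,w}.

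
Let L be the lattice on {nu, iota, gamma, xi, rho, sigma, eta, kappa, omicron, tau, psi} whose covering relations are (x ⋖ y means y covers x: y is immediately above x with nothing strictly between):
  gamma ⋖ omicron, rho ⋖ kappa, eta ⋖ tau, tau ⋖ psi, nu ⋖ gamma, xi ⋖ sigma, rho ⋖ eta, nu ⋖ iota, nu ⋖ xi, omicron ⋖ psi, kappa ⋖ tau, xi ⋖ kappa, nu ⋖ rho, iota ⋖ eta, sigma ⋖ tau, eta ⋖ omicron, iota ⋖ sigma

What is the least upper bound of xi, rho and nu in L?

Common upper bounds of {xi, rho, nu}: kappa, psi, tau.
The least among these is kappa.

kappa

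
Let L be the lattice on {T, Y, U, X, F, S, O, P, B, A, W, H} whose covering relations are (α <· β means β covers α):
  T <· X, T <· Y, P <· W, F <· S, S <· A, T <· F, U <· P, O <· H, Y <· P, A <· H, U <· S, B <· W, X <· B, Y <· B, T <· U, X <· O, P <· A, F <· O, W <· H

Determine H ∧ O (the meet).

O

Common lower bounds of {H, O}: F, O, T, X.
The greatest among these is O.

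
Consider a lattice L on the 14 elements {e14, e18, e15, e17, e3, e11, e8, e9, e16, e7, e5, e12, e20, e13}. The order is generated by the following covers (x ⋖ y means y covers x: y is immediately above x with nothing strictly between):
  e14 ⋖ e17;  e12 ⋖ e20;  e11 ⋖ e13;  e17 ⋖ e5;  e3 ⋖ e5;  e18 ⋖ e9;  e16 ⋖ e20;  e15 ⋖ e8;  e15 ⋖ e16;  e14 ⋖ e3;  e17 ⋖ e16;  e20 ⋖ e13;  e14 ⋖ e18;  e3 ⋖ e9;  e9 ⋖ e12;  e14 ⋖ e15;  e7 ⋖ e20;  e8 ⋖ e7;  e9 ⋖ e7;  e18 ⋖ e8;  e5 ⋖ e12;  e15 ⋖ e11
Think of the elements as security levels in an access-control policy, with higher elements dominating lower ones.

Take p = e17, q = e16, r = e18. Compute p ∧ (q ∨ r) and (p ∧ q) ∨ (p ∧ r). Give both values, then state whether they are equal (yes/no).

q ∨ r = e20, so p ∧ (q ∨ r) = e17 ∧ e20 = e17.
p ∧ q = e17 and p ∧ r = e14, so (p ∧ q) ∨ (p ∧ r) = e17 ∨ e14 = e17.
Equal: yes.

e17; e17; yes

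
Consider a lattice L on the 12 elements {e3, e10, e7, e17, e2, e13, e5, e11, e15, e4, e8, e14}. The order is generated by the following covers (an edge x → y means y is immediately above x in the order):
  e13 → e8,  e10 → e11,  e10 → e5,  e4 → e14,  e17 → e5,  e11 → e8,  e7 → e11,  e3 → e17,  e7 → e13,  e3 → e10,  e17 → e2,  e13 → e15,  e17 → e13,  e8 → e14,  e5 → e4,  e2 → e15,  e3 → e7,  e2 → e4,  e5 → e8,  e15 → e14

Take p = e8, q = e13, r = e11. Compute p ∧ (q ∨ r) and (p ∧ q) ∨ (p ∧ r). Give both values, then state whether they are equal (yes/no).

e8; e8; yes

q ∨ r = e8, so p ∧ (q ∨ r) = e8 ∧ e8 = e8.
p ∧ q = e13 and p ∧ r = e11, so (p ∧ q) ∨ (p ∧ r) = e13 ∨ e11 = e8.
Equal: yes.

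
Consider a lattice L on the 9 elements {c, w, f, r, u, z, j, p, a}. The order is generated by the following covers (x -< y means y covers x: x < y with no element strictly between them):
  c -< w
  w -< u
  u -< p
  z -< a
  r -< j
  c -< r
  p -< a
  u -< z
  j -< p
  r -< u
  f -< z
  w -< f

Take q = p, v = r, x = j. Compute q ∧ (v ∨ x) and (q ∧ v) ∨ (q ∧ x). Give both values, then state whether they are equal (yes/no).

j; j; yes

v ∨ x = j, so q ∧ (v ∨ x) = p ∧ j = j.
q ∧ v = r and q ∧ x = j, so (q ∧ v) ∨ (q ∧ x) = r ∨ j = j.
Equal: yes.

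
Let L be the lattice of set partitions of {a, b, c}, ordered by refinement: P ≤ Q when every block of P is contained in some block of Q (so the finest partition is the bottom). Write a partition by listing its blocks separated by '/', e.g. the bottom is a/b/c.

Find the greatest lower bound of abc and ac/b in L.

ac/b

The meet (common refinement) of abc and ac/b intersects blocks pairwise, giving ac/b.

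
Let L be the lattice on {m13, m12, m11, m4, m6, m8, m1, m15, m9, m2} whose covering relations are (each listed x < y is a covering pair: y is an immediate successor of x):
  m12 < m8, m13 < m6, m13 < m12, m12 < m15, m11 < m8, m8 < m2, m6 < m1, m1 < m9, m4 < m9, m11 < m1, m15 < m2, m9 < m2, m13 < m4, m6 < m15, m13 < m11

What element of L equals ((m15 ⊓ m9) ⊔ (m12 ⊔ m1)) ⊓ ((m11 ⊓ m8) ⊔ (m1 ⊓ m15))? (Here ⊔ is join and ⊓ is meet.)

m15 ∧ m9 = m6
m12 ∨ m1 = m2
m6 ∨ m2 = m2
m11 ∧ m8 = m11
m1 ∧ m15 = m6
m11 ∨ m6 = m1
m2 ∧ m1 = m1

m1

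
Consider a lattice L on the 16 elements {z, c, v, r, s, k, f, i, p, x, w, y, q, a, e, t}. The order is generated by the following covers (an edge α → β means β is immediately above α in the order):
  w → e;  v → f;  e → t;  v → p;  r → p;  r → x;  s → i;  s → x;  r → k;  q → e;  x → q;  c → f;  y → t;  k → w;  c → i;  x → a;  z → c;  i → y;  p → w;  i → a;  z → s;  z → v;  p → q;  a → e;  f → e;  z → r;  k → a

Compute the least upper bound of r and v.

p

Common upper bounds of {r, v}: e, p, q, t, w.
The least among these is p.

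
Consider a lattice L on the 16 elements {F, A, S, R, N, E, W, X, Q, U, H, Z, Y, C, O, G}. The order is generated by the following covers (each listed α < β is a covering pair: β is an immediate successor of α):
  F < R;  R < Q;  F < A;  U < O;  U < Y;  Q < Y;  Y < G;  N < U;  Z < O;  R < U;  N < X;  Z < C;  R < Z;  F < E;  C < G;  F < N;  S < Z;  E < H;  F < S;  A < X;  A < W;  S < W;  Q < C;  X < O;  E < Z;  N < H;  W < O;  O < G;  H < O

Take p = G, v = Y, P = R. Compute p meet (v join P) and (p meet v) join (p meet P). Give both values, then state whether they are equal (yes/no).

Y; Y; yes

v join P = Y, so p meet (v join P) = G meet Y = Y.
p meet v = Y and p meet P = R, so (p meet v) join (p meet P) = Y join R = Y.
Equal: yes.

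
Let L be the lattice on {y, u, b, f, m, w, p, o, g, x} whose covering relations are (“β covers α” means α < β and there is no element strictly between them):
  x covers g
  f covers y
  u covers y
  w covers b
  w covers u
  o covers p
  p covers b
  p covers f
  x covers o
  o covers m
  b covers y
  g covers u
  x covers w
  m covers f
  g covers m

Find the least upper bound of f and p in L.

Common upper bounds of {f, p}: o, p, x.
The least among these is p.

p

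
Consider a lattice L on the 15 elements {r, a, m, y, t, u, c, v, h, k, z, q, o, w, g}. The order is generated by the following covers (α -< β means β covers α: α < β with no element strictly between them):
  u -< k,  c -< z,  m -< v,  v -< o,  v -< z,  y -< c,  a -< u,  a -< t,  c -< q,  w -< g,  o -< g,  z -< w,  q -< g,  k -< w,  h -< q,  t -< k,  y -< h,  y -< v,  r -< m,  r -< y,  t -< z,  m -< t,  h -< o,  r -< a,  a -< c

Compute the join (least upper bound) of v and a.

z

Common upper bounds of {v, a}: g, w, z.
The least among these is z.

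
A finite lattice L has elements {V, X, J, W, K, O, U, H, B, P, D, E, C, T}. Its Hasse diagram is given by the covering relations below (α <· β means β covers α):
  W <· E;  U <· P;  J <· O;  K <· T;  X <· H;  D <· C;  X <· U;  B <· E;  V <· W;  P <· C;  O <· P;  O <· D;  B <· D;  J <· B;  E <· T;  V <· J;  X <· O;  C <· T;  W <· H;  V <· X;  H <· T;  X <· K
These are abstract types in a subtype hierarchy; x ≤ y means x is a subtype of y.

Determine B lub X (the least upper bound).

Common upper bounds of {B, X}: C, D, T.
The least among these is D.

D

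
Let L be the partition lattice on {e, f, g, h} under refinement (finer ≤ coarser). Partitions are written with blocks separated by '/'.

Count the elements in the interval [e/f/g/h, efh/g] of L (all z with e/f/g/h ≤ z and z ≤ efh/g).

The interval [e/f/g/h, efh/g] = {e/f/g/h, e/fh/g, ef/g/h, efh/g, eh/f/g}, which has 5 elements.

5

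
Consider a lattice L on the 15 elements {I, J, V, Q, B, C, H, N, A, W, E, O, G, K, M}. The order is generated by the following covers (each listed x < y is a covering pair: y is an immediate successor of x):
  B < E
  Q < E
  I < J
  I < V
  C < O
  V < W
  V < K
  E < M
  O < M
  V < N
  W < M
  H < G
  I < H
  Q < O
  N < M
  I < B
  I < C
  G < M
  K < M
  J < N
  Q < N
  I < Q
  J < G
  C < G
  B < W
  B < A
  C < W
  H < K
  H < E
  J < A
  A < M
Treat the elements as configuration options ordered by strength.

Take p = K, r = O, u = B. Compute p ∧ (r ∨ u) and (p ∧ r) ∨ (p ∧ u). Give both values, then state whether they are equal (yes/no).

r ∨ u = M, so p ∧ (r ∨ u) = K ∧ M = K.
p ∧ r = I and p ∧ u = I, so (p ∧ r) ∨ (p ∧ u) = I ∨ I = I.
Equal: no.

K; I; no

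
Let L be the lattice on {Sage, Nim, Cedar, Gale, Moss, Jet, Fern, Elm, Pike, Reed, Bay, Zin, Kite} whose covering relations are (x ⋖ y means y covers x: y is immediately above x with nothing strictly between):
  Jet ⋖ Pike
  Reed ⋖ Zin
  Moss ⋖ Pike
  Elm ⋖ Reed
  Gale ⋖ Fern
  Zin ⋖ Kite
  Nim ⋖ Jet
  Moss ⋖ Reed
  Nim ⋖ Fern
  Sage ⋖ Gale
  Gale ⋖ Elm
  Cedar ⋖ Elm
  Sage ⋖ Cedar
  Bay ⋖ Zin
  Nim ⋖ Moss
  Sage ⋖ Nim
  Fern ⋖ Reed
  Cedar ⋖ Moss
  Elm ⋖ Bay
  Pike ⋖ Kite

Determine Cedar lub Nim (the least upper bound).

Common upper bounds of {Cedar, Nim}: Kite, Moss, Pike, Reed, Zin.
The least among these is Moss.

Moss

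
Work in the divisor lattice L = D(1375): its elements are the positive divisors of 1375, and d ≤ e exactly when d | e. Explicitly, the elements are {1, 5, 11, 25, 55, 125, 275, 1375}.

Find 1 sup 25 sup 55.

In the divisibility order, the join is the least common multiple: lcm(1, 25, 55) = 275.

275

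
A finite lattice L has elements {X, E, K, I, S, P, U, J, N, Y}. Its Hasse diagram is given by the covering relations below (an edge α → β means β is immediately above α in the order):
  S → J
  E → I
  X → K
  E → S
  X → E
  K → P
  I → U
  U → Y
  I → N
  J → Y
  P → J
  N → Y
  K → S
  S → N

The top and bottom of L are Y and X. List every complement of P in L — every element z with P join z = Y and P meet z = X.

I, U

Need z with P ∨ z = Y and P ∧ z = X.
Checking each element gives: I, U.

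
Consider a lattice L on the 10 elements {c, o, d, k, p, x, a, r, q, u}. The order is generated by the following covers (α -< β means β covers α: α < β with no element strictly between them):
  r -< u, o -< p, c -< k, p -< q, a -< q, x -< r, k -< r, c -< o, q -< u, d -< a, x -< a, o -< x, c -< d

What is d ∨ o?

Common upper bounds of {d, o}: a, q, u.
The least among these is a.

a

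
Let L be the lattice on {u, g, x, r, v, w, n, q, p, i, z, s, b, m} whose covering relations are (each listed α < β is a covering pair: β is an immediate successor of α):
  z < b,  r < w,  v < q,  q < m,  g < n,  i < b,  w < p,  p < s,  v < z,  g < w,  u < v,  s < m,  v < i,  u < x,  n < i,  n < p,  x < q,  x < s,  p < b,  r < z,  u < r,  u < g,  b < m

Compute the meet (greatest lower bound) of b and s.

Common lower bounds of {b, s}: g, n, p, r, u, w.
The greatest among these is p.

p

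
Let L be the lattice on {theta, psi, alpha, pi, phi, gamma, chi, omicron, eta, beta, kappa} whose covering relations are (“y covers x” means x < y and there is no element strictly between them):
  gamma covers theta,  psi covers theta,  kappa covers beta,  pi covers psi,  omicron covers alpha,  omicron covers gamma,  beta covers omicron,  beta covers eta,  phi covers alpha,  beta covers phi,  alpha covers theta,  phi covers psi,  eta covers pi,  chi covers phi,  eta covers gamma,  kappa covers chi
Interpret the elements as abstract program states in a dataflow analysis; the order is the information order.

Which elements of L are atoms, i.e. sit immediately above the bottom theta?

The atoms are exactly the elements that cover theta: alpha, gamma, psi.

alpha, gamma, psi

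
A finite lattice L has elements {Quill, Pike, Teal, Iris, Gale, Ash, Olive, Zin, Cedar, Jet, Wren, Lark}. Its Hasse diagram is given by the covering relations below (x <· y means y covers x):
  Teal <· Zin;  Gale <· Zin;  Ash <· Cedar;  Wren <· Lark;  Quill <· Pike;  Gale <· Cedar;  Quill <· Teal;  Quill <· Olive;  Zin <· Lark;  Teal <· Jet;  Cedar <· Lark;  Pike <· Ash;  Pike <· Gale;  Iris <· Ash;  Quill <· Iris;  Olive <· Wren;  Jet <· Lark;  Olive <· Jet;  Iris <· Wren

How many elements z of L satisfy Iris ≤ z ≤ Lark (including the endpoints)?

5

The interval [Iris, Lark] = {Ash, Cedar, Iris, Lark, Wren}, which has 5 elements.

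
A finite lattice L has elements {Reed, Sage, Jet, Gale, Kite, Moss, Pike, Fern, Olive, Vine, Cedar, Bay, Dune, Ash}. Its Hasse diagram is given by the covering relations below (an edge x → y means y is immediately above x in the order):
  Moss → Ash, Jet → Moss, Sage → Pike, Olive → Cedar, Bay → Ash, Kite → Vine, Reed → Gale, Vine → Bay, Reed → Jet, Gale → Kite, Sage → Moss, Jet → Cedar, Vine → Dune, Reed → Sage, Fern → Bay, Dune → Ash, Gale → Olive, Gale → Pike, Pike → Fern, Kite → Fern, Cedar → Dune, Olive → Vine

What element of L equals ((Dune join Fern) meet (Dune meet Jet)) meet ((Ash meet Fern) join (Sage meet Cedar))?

Dune ∨ Fern = Ash
Dune ∧ Jet = Jet
Ash ∧ Jet = Jet
Ash ∧ Fern = Fern
Sage ∧ Cedar = Reed
Fern ∨ Reed = Fern
Jet ∧ Fern = Reed

Reed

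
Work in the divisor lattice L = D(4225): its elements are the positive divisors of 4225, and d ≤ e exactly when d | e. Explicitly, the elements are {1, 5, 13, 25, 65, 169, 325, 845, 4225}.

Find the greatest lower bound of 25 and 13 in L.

Common lower bounds of {25, 13}: 1.
The greatest among these is 1.

1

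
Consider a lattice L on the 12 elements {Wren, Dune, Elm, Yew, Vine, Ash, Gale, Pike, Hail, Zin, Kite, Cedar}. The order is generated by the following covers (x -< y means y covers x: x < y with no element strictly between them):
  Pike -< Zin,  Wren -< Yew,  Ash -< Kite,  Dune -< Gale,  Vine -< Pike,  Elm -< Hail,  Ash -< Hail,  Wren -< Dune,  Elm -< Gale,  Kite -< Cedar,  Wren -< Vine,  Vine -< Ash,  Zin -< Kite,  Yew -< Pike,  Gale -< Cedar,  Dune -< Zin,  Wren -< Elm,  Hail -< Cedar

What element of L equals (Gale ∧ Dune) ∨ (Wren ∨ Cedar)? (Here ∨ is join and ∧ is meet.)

Cedar

Gale ∧ Dune = Dune
Wren ∨ Cedar = Cedar
Dune ∨ Cedar = Cedar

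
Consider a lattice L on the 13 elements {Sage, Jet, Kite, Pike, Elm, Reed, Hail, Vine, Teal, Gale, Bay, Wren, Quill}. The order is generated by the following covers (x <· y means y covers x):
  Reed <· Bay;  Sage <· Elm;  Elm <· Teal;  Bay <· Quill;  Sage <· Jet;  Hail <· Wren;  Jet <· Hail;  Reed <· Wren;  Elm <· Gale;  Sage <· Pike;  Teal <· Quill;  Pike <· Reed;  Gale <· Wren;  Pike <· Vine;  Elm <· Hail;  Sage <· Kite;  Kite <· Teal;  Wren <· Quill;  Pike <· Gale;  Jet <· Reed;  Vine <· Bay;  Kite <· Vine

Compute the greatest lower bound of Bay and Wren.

Common lower bounds of {Bay, Wren}: Jet, Pike, Reed, Sage.
The greatest among these is Reed.

Reed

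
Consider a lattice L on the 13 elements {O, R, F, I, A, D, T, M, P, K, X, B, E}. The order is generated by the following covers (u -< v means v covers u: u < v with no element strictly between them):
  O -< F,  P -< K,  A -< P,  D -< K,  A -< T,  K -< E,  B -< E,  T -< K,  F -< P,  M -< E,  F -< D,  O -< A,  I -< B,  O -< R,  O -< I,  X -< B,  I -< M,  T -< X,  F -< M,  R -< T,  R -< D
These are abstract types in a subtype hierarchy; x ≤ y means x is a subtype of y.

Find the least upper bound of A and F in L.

P

Common upper bounds of {A, F}: E, K, P.
The least among these is P.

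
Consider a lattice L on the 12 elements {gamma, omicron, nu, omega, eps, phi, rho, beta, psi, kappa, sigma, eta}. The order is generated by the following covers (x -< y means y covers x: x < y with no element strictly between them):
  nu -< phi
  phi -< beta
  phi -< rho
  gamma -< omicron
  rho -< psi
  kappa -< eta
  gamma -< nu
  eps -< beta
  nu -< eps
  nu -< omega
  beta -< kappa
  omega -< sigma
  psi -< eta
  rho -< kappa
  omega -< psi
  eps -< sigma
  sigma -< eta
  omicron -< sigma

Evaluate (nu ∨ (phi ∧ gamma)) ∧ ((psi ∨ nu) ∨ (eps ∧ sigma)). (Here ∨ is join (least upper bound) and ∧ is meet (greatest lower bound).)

phi ∧ gamma = gamma
nu ∨ gamma = nu
psi ∨ nu = psi
eps ∧ sigma = eps
psi ∨ eps = eta
nu ∧ eta = nu

nu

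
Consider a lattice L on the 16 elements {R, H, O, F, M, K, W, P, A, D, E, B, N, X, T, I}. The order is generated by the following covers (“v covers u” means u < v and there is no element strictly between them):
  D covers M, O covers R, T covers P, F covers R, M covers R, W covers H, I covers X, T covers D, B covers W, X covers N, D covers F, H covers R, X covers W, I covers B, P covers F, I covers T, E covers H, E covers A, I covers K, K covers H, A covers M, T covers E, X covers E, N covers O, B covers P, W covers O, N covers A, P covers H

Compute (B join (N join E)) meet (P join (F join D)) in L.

N ∨ E = X
B ∨ X = I
F ∨ D = D
P ∨ D = T
I ∧ T = T

T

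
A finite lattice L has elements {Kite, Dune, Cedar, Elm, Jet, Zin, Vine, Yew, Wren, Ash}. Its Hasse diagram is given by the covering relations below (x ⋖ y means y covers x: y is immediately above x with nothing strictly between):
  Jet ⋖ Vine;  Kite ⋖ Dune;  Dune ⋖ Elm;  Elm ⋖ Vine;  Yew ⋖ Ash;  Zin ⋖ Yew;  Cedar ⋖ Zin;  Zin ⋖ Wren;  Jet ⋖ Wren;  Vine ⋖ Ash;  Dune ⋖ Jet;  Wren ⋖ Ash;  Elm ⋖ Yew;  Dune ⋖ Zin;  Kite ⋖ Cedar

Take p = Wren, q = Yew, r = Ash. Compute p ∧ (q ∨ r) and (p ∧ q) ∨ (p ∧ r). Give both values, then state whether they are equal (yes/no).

q ∨ r = Ash, so p ∧ (q ∨ r) = Wren ∧ Ash = Wren.
p ∧ q = Zin and p ∧ r = Wren, so (p ∧ q) ∨ (p ∧ r) = Zin ∨ Wren = Wren.
Equal: yes.

Wren; Wren; yes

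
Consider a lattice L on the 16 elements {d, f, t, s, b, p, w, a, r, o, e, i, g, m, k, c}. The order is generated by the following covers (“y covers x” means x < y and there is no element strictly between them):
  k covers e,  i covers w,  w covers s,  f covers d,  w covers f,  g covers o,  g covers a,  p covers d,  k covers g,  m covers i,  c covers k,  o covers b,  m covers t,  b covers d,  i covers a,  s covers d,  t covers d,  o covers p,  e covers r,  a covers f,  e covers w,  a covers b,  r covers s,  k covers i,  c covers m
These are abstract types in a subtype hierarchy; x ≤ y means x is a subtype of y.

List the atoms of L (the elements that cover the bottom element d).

b, f, p, s, t

The atoms are exactly the elements that cover d: b, f, p, s, t.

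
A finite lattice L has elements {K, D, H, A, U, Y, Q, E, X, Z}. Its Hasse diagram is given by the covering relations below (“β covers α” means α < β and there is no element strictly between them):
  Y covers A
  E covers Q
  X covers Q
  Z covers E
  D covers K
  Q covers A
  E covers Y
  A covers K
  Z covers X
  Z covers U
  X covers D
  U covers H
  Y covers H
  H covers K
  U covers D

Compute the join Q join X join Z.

Z

Common upper bounds of {Q, X, Z}: Z.
The least among these is Z.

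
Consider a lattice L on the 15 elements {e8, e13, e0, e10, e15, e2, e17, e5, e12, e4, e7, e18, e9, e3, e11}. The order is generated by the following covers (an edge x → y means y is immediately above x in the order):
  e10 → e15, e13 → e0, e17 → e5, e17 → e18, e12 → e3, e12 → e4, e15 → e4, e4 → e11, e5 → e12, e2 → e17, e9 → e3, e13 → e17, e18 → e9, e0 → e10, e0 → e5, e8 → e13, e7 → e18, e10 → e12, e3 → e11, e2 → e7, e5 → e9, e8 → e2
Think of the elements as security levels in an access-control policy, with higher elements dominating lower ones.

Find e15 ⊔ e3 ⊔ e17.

Common upper bounds of {e15, e3, e17}: e11.
The least among these is e11.

e11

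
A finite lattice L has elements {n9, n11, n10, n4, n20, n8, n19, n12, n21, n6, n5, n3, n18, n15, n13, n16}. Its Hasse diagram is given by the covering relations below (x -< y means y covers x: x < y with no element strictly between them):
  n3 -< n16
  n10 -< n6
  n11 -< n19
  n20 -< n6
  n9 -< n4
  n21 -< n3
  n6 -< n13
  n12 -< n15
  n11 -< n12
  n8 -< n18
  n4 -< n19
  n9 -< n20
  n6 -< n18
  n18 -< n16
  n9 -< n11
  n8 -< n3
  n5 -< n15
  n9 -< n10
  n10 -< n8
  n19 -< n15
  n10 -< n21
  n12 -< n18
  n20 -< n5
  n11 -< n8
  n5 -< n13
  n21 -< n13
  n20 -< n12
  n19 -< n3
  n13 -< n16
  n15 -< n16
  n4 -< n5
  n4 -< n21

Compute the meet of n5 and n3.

n4

Common lower bounds of {n5, n3}: n4, n9.
The greatest among these is n4.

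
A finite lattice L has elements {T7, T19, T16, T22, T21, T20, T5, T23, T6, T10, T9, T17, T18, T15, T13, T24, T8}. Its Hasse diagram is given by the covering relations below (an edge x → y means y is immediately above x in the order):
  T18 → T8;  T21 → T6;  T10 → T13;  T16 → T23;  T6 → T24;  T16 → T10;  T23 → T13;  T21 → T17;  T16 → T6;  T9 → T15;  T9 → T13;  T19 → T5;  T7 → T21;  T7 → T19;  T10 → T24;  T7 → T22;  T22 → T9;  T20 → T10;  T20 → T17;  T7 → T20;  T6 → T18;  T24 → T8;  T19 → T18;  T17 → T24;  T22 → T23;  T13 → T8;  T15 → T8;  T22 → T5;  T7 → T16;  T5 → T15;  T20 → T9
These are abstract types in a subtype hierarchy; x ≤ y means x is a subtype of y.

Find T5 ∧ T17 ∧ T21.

T7

Common lower bounds of {T5, T17, T21}: T7.
The greatest among these is T7.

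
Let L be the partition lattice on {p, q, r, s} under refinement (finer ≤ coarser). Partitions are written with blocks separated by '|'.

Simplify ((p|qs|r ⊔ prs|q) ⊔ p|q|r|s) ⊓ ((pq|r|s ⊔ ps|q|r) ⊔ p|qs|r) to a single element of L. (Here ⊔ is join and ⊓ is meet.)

p|qs|r ∨ prs|q = pqrs
pqrs ∨ p|q|r|s = pqrs
pq|r|s ∨ ps|q|r = pqs|r
pqs|r ∨ p|qs|r = pqs|r
pqrs ∧ pqs|r = pqs|r

pqs|r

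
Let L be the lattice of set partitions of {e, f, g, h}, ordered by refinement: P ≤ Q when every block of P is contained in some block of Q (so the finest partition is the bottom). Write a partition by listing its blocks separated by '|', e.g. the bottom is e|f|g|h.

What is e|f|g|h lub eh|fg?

eh|fg

The join of e|f|g|h and eh|fg merges any blocks that overlap across the partitions, giving eh|fg.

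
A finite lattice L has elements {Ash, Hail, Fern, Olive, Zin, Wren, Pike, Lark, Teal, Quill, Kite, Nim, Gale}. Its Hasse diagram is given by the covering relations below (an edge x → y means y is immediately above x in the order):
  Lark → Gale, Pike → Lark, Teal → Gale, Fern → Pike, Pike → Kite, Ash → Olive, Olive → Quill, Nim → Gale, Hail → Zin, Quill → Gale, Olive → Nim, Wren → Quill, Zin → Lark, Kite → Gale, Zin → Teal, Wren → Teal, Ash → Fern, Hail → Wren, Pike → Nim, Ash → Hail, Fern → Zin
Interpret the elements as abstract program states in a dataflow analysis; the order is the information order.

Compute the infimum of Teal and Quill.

Common lower bounds of {Teal, Quill}: Ash, Hail, Wren.
The greatest among these is Wren.

Wren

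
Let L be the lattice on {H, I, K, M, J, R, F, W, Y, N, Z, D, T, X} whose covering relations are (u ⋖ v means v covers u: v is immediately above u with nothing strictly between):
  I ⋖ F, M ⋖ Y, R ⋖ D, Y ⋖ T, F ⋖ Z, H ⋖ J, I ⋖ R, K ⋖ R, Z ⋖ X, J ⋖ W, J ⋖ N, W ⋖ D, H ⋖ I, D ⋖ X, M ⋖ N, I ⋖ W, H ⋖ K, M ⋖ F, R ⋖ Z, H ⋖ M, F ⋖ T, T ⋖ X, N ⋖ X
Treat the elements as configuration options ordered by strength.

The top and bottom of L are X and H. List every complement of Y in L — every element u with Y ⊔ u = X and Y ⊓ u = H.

Need u with Y ∨ u = X and Y ∧ u = H.
Checking each element gives: D, J, K, R, W.

D, J, K, R, W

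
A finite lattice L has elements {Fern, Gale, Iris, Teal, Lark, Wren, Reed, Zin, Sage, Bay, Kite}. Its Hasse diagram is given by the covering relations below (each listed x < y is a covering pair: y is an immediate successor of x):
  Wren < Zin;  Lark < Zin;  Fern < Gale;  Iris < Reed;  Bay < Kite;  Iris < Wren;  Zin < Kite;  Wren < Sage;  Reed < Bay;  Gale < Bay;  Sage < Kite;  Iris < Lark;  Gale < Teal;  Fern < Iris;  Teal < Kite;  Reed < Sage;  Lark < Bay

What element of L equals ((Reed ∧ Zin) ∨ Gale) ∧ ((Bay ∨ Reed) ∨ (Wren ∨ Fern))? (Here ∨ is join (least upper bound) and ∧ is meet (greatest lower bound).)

Bay

Reed ∧ Zin = Iris
Iris ∨ Gale = Bay
Bay ∨ Reed = Bay
Wren ∨ Fern = Wren
Bay ∨ Wren = Kite
Bay ∧ Kite = Bay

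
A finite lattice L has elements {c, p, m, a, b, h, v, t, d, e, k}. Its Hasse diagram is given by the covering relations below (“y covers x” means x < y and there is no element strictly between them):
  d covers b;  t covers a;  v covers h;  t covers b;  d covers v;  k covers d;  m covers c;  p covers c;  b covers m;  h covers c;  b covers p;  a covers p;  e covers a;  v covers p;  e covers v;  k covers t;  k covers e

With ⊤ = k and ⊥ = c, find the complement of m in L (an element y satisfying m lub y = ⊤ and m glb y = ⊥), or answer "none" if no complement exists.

Need y with m ∨ y = k and m ∧ y = c.
Checking each element gives: e.

e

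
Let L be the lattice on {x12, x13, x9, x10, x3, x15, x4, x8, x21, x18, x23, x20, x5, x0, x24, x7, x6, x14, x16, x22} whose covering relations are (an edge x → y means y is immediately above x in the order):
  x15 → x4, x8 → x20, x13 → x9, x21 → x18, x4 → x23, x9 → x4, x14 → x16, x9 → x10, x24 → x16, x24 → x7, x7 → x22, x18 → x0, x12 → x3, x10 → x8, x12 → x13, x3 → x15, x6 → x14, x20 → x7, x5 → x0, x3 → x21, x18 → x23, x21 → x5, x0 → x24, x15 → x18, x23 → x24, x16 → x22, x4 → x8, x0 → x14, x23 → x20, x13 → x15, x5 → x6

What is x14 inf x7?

Common lower bounds of {x14, x7}: x0, x12, x13, x15, x18, x21, x3, x5.
The greatest among these is x0.

x0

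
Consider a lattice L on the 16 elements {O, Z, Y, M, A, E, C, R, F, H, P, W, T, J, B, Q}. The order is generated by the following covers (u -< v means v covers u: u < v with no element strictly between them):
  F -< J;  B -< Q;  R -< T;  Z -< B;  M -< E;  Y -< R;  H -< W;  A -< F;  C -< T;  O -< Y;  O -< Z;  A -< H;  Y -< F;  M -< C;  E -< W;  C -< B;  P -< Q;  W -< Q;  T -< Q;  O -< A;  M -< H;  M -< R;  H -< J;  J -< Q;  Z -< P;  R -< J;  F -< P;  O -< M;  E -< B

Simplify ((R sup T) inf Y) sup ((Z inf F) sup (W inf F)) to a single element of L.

R ∨ T = T
T ∧ Y = Y
Z ∧ F = O
W ∧ F = A
O ∨ A = A
Y ∨ A = F

F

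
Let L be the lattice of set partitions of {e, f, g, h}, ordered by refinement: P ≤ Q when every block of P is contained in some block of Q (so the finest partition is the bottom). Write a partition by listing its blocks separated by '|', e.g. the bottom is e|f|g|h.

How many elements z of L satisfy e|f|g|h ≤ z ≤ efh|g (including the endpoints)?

5

The interval [e|f|g|h, efh|g] = {efh|g, ef|g|h, eh|f|g, e|fh|g, e|f|g|h}, which has 5 elements.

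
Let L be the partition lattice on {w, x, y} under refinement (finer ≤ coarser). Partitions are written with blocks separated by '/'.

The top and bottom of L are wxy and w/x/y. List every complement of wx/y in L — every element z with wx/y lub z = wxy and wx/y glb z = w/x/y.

Need z with wx/y ∨ z = wxy and wx/y ∧ z = w/x/y.
Checking each element gives: w/xy, wy/x.

w/xy, wy/x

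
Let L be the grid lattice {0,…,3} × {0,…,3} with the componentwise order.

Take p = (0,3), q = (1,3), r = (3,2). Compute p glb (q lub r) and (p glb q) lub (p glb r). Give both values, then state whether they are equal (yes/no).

q lub r = (3,3), so p glb (q lub r) = (0,3) glb (3,3) = (0,3).
p glb q = (0,3) and p glb r = (0,2), so (p glb q) lub (p glb r) = (0,3) lub (0,2) = (0,3).
Equal: yes.

(0,3); (0,3); yes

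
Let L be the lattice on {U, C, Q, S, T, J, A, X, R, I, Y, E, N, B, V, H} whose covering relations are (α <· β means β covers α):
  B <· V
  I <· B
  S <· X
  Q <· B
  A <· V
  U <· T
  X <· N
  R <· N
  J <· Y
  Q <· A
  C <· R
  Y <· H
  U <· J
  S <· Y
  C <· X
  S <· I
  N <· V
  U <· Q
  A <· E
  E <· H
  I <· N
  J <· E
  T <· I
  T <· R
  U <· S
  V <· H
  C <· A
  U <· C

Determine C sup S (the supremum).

X

Common upper bounds of {C, S}: H, N, V, X.
The least among these is X.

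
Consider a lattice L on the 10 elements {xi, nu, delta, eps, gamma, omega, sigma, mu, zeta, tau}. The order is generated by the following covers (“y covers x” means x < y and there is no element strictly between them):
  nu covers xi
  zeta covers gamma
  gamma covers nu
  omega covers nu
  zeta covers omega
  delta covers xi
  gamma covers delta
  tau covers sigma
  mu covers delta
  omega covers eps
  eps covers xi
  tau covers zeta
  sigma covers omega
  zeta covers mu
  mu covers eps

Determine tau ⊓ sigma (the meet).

Common lower bounds of {tau, sigma}: eps, nu, omega, sigma, xi.
The greatest among these is sigma.

sigma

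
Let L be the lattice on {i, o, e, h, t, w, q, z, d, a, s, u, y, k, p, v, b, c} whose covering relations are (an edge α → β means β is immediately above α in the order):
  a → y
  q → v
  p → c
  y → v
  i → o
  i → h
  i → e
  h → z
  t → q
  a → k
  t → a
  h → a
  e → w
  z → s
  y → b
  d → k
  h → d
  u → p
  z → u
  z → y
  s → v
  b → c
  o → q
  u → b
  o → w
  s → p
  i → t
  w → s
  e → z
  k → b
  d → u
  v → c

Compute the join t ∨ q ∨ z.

Common upper bounds of {t, q, z}: c, v.
The least among these is v.

v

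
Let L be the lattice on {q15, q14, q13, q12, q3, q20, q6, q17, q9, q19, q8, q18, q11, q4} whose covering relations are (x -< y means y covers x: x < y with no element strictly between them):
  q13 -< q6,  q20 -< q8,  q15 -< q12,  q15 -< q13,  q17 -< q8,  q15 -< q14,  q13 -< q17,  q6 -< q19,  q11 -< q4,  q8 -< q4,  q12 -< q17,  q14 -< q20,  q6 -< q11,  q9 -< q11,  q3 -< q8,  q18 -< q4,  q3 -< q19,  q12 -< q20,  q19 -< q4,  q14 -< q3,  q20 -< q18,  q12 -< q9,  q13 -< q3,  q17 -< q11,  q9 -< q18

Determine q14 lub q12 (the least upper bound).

Common upper bounds of {q14, q12}: q18, q20, q4, q8.
The least among these is q20.

q20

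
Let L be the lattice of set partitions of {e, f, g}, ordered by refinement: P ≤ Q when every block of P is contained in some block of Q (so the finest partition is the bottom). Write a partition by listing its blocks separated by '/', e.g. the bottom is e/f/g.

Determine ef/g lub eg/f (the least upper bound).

The join of ef/g and eg/f merges any blocks that overlap across the partitions, giving efg.

efg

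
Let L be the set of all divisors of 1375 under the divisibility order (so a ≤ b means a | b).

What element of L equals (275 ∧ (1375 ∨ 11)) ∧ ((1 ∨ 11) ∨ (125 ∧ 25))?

275

1375 ∨ 11 = 1375
275 ∧ 1375 = 275
1 ∨ 11 = 11
125 ∧ 25 = 25
11 ∨ 25 = 275
275 ∧ 275 = 275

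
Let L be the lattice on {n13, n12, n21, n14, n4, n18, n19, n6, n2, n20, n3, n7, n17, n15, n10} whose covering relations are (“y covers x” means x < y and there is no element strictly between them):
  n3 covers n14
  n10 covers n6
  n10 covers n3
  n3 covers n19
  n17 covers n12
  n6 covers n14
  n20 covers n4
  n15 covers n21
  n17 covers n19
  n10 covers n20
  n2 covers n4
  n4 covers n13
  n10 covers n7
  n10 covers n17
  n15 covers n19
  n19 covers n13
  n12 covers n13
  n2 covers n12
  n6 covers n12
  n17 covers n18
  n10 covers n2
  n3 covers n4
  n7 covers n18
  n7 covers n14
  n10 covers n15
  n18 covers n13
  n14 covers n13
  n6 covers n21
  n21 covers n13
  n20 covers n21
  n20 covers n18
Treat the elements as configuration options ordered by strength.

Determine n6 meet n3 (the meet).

Common lower bounds of {n6, n3}: n13, n14.
The greatest among these is n14.

n14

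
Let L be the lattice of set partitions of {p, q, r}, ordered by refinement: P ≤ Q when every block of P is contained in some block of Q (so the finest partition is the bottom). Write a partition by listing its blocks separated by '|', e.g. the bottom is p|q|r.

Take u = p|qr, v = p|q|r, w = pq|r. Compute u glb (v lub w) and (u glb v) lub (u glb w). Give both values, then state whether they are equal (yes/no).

p|q|r; p|q|r; yes

v lub w = pq|r, so u glb (v lub w) = p|qr glb pq|r = p|q|r.
u glb v = p|q|r and u glb w = p|q|r, so (u glb v) lub (u glb w) = p|q|r lub p|q|r = p|q|r.
Equal: yes.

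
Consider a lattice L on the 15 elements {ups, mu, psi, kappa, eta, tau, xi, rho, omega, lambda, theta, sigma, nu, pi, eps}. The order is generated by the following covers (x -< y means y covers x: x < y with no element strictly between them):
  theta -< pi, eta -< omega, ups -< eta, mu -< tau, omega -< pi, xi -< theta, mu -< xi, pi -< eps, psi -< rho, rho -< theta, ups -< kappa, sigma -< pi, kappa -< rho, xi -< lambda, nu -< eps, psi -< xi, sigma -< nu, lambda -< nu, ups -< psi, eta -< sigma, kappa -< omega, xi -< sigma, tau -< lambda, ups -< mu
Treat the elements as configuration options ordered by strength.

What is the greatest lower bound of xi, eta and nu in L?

ups

Common lower bounds of {xi, eta, nu}: ups.
The greatest among these is ups.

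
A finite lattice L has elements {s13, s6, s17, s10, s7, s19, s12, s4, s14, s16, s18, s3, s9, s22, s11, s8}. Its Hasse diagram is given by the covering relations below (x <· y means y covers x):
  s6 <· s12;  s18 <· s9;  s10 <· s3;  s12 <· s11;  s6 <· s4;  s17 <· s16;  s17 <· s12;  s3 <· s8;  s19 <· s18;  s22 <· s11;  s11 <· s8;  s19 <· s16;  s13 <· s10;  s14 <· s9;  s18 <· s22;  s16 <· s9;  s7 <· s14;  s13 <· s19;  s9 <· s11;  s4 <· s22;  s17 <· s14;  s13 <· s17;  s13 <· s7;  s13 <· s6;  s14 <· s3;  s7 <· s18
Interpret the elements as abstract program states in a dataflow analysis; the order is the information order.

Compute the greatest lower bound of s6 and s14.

s13

Common lower bounds of {s6, s14}: s13.
The greatest among these is s13.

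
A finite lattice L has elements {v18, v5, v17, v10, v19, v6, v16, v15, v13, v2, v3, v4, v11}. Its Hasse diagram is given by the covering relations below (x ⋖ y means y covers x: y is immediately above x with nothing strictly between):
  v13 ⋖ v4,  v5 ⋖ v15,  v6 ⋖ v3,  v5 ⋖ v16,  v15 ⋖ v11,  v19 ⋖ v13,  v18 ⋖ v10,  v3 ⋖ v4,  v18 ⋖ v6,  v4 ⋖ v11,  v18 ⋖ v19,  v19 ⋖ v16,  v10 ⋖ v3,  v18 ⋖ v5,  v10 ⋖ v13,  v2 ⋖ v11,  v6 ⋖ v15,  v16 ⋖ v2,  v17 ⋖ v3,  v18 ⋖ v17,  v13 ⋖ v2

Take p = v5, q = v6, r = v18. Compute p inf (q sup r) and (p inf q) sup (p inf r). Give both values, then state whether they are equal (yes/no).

q sup r = v6, so p inf (q sup r) = v5 inf v6 = v18.
p inf q = v18 and p inf r = v18, so (p inf q) sup (p inf r) = v18 sup v18 = v18.
Equal: yes.

v18; v18; yes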